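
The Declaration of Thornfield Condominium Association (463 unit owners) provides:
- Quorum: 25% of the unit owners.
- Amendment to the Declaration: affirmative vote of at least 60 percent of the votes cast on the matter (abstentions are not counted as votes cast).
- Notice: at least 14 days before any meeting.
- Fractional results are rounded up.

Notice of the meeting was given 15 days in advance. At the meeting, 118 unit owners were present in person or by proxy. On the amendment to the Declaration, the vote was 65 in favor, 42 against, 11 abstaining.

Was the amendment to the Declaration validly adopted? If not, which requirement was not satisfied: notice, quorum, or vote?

Notice: 15 days given; 14 required. Satisfied.
Quorum: 25% of 463 = 115.75, rounded up to 116; 118 present. Satisfied.
Vote: requires three-fifths of the votes cast (118 − 11 abstaining = 107); 3/5 of 107 = 64.20, rounded up to 65, so 65 needed; 65 in favor. Satisfied.

Valid — all requirements satisfied.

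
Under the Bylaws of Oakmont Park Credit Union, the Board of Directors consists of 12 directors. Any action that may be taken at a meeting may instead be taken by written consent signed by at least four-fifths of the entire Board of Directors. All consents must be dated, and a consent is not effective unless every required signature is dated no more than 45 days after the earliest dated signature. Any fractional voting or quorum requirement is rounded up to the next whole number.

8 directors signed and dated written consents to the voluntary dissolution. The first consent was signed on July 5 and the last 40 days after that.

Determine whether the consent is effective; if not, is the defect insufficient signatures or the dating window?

Not effective — insufficient signatures.

Signatures required: at least four-fifths of 12 — 4/5 of 12 = 9.60, rounded up to 10, so 10 needed; 8 signed. Insufficient.
Dating window: the latest signature is 40 days after the earliest; the limit is 45 days. Within the window.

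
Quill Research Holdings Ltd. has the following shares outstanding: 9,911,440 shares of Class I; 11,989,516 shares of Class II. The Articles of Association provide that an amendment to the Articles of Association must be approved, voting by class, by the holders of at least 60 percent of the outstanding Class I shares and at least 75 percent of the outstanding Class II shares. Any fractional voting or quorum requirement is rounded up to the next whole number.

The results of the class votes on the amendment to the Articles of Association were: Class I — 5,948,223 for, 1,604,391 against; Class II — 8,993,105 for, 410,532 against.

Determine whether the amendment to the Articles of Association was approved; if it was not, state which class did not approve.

Class I: 3/5 of 9911440 = 5946864; 5,946,864 required, 5,948,223 in favor — approved.
Class II: 3/4 of 11989516 = 8992137; 8,992,137 required, 8,993,105 in favor — approved.

Approved — every class gave the required vote.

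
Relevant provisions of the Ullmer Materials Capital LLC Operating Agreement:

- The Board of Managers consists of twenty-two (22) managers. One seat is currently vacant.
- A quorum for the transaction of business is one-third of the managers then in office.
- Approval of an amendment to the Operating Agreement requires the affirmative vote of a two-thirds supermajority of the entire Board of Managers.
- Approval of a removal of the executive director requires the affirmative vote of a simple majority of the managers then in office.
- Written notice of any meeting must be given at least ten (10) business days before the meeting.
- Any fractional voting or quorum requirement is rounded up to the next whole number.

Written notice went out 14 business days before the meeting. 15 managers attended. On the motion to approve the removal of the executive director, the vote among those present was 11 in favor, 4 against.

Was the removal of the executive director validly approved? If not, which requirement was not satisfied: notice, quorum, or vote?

Notice: 14 business days given; 10 required (14 ≥ 10). Satisfied.
Quorum: 15 present; quorum is 7. Satisfied.
Vote: the removal of the executive director requires a majority of the managers then in office (21). A majority of 21 is 11, so 11 affirmative votes are needed; 11 voted in favor. Satisfied.

Valid — all requirements satisfied.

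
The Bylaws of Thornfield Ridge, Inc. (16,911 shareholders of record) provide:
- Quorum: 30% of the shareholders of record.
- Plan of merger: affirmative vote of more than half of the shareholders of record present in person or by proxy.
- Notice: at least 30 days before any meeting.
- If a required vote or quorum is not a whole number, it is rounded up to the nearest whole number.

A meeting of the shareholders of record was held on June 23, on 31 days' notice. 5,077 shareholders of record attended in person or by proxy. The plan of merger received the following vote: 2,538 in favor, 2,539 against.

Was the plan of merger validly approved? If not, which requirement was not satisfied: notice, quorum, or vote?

Notice: 31 days given; 30 required. Satisfied.
Quorum: 30% of 16,911 = 5,073.30, rounded up to 5,074; 5,077 present. Satisfied.
Vote: requires a majority of those present (5,077); a majority of 5077 is 2539, so 2,539 needed; 2,538 in favor. Not satisfied.

Invalid — vote requirement not satisfied.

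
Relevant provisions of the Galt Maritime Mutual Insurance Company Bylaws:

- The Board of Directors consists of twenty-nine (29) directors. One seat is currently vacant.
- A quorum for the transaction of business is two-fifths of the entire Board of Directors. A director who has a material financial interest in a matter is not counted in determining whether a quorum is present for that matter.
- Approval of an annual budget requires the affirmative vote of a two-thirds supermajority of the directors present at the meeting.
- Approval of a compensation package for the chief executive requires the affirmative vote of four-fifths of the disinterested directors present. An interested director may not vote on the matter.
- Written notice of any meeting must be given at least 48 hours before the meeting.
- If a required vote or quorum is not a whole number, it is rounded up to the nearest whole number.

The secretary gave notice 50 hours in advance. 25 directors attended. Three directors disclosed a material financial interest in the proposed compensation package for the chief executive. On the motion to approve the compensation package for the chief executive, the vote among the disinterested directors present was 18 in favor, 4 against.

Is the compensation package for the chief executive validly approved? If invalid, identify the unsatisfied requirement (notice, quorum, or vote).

Valid — all requirements satisfied.

Notice: 50 hours given; 48 required (50 ≥ 48). Satisfied.
Quorum: 25 present, but the 3 interested directors do not count, leaving 22. Quorum is 12. Satisfied.
Vote: the compensation package for the chief executive requires four-fifths of the disinterested directors present (25 − 3 = 22). 4/5 of 22 = 17.60, rounded up to 18, so 18 affirmative votes are needed; 18 voted in favor. Satisfied.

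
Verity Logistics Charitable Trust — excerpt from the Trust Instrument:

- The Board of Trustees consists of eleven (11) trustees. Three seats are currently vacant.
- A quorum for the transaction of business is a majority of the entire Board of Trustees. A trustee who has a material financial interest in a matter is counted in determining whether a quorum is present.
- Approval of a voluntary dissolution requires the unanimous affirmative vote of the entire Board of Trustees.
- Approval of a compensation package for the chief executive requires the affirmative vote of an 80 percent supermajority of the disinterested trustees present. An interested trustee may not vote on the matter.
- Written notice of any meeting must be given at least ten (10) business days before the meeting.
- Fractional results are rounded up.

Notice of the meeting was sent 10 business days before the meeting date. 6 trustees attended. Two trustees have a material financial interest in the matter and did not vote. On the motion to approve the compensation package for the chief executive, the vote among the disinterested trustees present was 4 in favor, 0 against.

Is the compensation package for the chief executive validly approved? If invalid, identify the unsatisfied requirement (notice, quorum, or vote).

Valid — all requirements satisfied.

Notice: 10 business days given; 10 required (10 ≥ 10). Satisfied.
Quorum: 6 present (interested trustees count toward quorum); quorum is 6. Satisfied.
Vote: the compensation package for the chief executive requires four-fifths of the disinterested trustees present (6 − 2 = 4). 4/5 of 4 = 3.20, rounded up to 4, so 4 affirmative votes are needed; 4 voted in favor. Satisfied.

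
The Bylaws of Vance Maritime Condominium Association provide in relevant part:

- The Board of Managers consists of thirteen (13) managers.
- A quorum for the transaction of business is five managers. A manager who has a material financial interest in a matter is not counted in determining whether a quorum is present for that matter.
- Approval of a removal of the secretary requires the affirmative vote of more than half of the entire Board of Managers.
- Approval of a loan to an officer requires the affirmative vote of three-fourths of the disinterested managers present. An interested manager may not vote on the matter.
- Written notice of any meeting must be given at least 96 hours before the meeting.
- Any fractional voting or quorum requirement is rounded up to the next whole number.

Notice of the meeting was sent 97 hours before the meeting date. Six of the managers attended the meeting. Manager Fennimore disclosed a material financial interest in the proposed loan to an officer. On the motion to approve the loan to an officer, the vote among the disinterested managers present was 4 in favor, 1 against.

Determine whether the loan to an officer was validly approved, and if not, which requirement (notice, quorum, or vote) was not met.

Valid — all requirements satisfied.

Notice: 97 hours given; 96 required (97 ≥ 96). Satisfied.
Quorum: 6 present, but the 1 interested manager does not count, leaving 5. Quorum is 5. Satisfied.
Vote: the loan to an officer requires three-fourths of the disinterested managers present (6 − 1 = 5). 3/4 of 5 = 3.75, rounded up to 4, so 4 affirmative votes are needed; 4 voted in favor. Satisfied.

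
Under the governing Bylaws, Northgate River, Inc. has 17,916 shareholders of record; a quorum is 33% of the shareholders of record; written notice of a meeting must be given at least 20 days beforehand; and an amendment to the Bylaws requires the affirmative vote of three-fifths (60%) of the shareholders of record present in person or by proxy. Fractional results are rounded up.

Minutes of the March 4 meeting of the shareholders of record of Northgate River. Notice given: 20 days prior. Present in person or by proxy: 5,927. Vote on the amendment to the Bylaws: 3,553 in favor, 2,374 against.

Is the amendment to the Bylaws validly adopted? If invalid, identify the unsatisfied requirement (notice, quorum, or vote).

Invalid — vote requirement not satisfied.

Notice: 20 days given; 20 required. Satisfied.
Quorum: 33% of 17,916 = 5,912.28, rounded up to 5,913; 5,927 present. Satisfied.
Vote: requires three-fifths of those present (5,927); 3/5 of 5927 = 3556.20, rounded up to 3557, so 3,557 needed; 3,553 in favor. Not satisfied.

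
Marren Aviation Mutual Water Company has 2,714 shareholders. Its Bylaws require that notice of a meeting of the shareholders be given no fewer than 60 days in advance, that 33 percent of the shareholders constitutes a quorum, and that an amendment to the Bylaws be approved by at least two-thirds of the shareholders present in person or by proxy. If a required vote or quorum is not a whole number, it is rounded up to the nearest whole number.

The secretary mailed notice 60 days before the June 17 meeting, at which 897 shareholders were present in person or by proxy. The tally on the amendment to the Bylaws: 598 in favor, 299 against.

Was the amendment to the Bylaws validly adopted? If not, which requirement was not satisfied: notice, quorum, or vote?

Notice: 60 days given; 60 required. Satisfied.
Quorum: 33% of 2,714 = 895.62, rounded up to 896; 897 present. Satisfied.
Vote: requires two-thirds of those present (897); 2/3 of 897 = 598, so 598 needed; 598 in favor. Satisfied.

Valid — all requirements satisfied.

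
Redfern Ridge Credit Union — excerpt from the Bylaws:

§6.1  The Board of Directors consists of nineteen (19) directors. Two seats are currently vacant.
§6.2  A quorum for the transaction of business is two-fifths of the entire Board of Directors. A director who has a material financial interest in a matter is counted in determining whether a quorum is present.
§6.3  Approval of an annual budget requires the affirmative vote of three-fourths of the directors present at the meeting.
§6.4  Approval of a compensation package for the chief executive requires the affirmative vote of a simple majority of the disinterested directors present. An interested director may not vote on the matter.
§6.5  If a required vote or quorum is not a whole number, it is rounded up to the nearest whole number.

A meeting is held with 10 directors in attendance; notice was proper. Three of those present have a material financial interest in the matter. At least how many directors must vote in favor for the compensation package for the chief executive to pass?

4

The compensation package for the chief executive requires a majority of the disinterested directors present (10 − 3 = 7).
A majority of 7 is 4.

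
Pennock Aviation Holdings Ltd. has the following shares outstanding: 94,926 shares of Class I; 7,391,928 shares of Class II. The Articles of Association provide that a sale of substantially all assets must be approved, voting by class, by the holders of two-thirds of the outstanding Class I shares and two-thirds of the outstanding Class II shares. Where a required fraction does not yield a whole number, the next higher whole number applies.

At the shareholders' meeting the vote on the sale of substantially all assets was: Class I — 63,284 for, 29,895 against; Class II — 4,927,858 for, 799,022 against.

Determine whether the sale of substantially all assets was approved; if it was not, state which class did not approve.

Not approved — the Class II shares did not give the required vote.

Class I: 2/3 of 94926 = 63284; 63,284 required, 63,284 in favor — approved.
Class II: 2/3 of 7391928 = 4927952; 4,927,952 required, 4,927,858 in favor — not approved.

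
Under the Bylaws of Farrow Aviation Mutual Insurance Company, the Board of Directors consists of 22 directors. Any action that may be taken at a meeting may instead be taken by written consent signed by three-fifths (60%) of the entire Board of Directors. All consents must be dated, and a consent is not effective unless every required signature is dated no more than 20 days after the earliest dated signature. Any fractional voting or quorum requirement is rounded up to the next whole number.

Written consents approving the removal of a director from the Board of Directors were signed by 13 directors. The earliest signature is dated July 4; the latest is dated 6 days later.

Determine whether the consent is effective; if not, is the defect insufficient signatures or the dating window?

Not effective — insufficient signatures.

Signatures required: three-fifths (60%) of 22 — 3/5 of 22 = 13.20, rounded up to 14, so 14 needed; 13 signed. Insufficient.
Dating window: the latest signature is 6 days after the earliest; the limit is 20 days. Within the window.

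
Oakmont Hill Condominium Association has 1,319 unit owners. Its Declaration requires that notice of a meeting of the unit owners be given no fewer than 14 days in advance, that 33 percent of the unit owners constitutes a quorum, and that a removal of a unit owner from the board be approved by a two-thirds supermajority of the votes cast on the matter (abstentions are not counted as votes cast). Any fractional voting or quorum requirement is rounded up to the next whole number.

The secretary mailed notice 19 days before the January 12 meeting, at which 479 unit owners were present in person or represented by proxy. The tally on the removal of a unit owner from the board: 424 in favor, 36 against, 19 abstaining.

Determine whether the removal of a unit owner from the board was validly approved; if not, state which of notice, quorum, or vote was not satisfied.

Valid — all requirements satisfied.

Notice: 19 days given; 14 required. Satisfied.
Quorum: 33% of 1,319 = 435.27, rounded up to 436; 479 present. Satisfied.
Vote: requires two-thirds of the votes cast (479 − 19 abstaining = 460); 2/3 of 460 = 306.67, rounded up to 307, so 307 needed; 424 in favor. Satisfied.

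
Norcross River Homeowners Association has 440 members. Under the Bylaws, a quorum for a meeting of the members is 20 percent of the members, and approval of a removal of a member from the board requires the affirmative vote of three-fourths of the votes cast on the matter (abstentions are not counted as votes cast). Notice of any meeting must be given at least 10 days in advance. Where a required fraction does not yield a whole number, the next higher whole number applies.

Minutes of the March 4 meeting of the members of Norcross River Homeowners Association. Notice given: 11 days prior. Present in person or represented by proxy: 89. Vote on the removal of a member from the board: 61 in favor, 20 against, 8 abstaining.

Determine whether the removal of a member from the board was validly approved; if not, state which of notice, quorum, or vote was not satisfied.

Valid — all requirements satisfied.

Notice: 11 days given; 10 required. Satisfied.
Quorum: 20% of 440 = 88; 89 present. Satisfied.
Vote: requires three-fourths of the votes cast (89 − 8 abstaining = 81); 3/4 of 81 = 60.75, rounded up to 61, so 61 needed; 61 in favor. Satisfied.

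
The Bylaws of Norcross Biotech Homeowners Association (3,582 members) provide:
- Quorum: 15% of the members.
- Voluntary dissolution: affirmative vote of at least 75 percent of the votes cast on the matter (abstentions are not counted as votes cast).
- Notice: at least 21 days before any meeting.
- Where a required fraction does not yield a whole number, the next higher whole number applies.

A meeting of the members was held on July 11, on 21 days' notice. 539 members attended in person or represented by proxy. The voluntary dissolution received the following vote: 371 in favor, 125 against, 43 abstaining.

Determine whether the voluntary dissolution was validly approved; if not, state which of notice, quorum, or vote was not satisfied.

Notice: 21 days given; 21 required. Satisfied.
Quorum: 15% of 3,582 = 537.30, rounded up to 538; 539 present. Satisfied.
Vote: requires three-fourths of the votes cast (539 − 43 abstaining = 496); 3/4 of 496 = 372, so 372 needed; 371 in favor. Not satisfied.

Invalid — vote requirement not satisfied.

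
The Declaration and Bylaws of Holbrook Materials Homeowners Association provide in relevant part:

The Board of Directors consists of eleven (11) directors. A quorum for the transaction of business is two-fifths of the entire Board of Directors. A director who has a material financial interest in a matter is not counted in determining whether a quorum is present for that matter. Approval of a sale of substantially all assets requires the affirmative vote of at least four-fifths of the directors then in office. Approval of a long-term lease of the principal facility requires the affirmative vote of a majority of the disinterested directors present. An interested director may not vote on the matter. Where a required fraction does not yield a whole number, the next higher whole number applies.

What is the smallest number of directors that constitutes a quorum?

2/5 of 11 = 4.40, rounded up to 5.

5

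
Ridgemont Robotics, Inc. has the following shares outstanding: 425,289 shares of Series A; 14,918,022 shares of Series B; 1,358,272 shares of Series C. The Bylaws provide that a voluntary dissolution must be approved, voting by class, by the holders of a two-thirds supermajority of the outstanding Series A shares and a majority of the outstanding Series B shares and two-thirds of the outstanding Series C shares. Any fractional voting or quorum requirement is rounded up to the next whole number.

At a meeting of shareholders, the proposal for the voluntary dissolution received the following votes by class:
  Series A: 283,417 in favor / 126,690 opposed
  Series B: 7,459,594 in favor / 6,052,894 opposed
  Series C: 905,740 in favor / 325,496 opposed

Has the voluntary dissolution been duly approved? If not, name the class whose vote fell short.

Not approved — the Series A shares did not give the required vote.

Series A: 2/3 of 425289 = 283526; 283,526 required, 283,417 in favor — not approved.
Series B: a majority of 14918022 is 7459012; 7,459,012 required, 7,459,594 in favor — approved.
Series C: 2/3 of 1358272 = 905514.67, rounded up to 905515; 905,515 required, 905,740 in favor — approved.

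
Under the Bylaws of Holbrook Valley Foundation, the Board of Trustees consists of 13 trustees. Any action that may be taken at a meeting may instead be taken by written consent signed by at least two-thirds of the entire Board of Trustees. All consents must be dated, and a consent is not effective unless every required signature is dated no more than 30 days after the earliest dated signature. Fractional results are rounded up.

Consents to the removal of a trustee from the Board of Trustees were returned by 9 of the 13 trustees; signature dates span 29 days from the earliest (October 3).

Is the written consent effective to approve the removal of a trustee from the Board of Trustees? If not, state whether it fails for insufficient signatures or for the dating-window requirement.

Effective — both the signature and dating-window requirements are satisfied.

Signatures required: at least two-thirds of 13 — 2/3 of 13 = 8.67, rounded up to 9, so 9 needed; 9 signed. Sufficient.
Dating window: the latest signature is 29 days after the earliest; the limit is 30 days. Within the window.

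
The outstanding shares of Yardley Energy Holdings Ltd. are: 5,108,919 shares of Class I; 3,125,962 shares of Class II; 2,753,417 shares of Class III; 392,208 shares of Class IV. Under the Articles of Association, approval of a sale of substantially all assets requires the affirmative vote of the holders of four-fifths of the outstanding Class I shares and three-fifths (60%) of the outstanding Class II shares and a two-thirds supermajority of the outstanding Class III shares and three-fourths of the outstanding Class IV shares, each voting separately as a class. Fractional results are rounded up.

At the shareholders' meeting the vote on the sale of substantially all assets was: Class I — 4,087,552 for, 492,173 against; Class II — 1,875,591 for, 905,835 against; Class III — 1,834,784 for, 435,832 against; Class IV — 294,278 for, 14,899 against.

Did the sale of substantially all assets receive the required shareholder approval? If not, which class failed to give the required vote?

Class I: 4/5 of 5108919 = 4087135.20, rounded up to 4087136; 4,087,136 required, 4,087,552 in favor — approved.
Class II: 3/5 of 3125962 = 1875577.20, rounded up to 1875578; 1,875,578 required, 1,875,591 in favor — approved.
Class III: 2/3 of 2753417 = 1835611.33, rounded up to 1835612; 1,835,612 required, 1,834,784 in favor — not approved.
Class IV: 3/4 of 392208 = 294156; 294,156 required, 294,278 in favor — approved.

Not approved — the Class III shares did not give the required vote.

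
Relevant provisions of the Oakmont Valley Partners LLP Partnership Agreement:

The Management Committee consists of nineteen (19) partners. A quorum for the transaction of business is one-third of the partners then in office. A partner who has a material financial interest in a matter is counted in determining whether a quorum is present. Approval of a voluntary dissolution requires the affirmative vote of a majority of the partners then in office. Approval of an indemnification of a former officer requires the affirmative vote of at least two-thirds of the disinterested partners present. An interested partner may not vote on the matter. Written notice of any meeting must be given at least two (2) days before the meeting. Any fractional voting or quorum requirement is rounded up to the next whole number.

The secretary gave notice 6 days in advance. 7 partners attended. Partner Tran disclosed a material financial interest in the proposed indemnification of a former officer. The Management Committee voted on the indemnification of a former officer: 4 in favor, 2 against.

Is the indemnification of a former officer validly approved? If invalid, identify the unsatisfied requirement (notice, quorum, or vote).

Notice: 6 days given; 2 required (6 ≥ 2). Satisfied.
Quorum: 7 present (interested partners count toward quorum); quorum is 7. Satisfied.
Vote: the indemnification of a former officer requires two-thirds of the disinterested partners present (7 − 1 = 6). 2/3 of 6 = 4, so 4 affirmative votes are needed; 4 voted in favor. Satisfied.

Valid — all requirements satisfied.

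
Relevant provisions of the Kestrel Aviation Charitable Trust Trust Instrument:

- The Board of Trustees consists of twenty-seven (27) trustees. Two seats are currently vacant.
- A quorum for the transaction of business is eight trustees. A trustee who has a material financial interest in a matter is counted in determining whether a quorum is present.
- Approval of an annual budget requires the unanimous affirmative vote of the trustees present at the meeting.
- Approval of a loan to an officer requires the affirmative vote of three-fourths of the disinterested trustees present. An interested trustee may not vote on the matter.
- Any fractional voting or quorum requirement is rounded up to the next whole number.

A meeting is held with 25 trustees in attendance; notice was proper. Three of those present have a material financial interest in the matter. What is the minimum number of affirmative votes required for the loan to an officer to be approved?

The loan to an officer requires three-fourths of the disinterested trustees present (25 − 3 = 22).
3/4 of 22 = 16.50, rounded up to 17.

17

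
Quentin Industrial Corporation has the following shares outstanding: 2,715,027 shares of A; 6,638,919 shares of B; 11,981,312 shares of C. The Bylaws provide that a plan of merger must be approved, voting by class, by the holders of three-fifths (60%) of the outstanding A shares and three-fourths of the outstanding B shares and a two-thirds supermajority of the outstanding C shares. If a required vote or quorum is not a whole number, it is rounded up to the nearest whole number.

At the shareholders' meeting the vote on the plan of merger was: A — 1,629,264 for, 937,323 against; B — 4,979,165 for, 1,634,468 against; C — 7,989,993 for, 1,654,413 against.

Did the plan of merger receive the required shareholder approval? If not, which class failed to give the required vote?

A: 3/5 of 2715027 = 1629016.20, rounded up to 1629017; 1,629,017 required, 1,629,264 in favor — approved.
B: 3/4 of 6638919 = 4979189.25, rounded up to 4979190; 4,979,190 required, 4,979,165 in favor — not approved.
C: 2/3 of 11981312 = 7987541.33, rounded up to 7987542; 7,987,542 required, 7,989,993 in favor — approved.

Not approved — the B shares did not give the required vote.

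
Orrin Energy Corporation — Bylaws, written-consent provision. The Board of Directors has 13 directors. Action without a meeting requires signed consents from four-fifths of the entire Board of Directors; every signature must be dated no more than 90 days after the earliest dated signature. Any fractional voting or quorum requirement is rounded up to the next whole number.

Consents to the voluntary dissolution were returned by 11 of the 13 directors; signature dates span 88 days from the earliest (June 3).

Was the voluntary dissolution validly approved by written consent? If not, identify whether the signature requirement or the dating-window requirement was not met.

Signatures required: four-fifths of 13 — 4/5 of 13 = 10.40, rounded up to 11, so 11 needed; 11 signed. Sufficient.
Dating window: the latest signature is 88 days after the earliest; the limit is 90 days. Within the window.

Effective — both the signature and dating-window requirements are satisfied.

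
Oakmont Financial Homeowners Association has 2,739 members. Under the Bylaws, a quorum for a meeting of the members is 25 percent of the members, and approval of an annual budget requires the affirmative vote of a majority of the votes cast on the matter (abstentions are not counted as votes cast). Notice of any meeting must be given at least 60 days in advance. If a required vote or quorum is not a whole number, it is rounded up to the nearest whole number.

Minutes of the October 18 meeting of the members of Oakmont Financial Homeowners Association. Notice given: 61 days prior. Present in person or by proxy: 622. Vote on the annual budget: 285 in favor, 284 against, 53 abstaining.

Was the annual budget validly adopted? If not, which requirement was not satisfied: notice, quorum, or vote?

Notice: 61 days given; 60 required. Satisfied.
Quorum: 25% of 2,739 = 684.75, rounded up to 685; 622 present. Not satisfied.
Vote: requires a majority of the votes cast (622 − 53 abstaining = 569); a majority of 569 is 285, so 285 needed; 285 in favor. Satisfied.

Invalid — quorum requirement not satisfied.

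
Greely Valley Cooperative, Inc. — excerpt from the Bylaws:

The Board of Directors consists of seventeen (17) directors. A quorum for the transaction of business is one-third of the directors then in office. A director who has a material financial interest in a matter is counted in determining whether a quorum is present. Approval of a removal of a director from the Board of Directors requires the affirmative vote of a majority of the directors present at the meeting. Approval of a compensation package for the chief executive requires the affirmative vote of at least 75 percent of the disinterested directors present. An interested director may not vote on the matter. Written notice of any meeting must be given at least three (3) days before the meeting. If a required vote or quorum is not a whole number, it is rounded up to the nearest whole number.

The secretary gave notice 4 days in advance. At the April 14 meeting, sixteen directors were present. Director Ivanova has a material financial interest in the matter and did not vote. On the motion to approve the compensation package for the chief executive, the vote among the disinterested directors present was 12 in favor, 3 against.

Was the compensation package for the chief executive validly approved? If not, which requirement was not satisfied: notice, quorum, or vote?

Notice: 4 days given; 3 required (4 ≥ 3). Satisfied.
Quorum: 16 present (interested directors count toward quorum); quorum is 6. Satisfied.
Vote: the compensation package for the chief executive requires three-fourths of the disinterested directors present (16 − 1 = 15). 3/4 of 15 = 11.25, rounded up to 12, so 12 affirmative votes are needed; 12 voted in favor. Satisfied.

Valid — all requirements satisfied.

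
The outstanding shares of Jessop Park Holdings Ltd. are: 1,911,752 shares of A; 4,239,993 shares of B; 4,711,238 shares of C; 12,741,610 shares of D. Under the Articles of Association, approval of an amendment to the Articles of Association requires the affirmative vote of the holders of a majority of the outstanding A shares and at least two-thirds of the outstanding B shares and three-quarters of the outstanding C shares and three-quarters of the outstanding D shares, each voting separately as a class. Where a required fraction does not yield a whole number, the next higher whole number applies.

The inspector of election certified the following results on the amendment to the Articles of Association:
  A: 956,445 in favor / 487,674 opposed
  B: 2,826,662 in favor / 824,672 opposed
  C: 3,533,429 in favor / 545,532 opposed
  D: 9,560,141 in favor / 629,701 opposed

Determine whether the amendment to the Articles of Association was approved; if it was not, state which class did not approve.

Approved — every class gave the required vote.

A: a majority of 1911752 is 955877; 955,877 required, 956,445 in favor — approved.
B: 2/3 of 4239993 = 2826662; 2,826,662 required, 2,826,662 in favor — approved.
C: 3/4 of 4711238 = 3533428.50, rounded up to 3533429; 3,533,429 required, 3,533,429 in favor — approved.
D: 3/4 of 12741610 = 9556207.50, rounded up to 9556208; 9,556,208 required, 9,560,141 in favor — approved.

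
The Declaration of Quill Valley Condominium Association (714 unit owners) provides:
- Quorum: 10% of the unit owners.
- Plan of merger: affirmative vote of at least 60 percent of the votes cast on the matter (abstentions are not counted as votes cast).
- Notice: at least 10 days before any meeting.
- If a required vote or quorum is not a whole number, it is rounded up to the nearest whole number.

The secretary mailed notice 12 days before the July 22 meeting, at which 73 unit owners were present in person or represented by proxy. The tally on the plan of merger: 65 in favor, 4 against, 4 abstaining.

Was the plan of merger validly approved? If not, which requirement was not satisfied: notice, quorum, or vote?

Notice: 12 days given; 10 required. Satisfied.
Quorum: 10% of 714 = 71.40, rounded up to 72; 73 present. Satisfied.
Vote: requires three-fifths of the votes cast (73 − 4 abstaining = 69); 3/5 of 69 = 41.40, rounded up to 42, so 42 needed; 65 in favor. Satisfied.

Valid — all requirements satisfied.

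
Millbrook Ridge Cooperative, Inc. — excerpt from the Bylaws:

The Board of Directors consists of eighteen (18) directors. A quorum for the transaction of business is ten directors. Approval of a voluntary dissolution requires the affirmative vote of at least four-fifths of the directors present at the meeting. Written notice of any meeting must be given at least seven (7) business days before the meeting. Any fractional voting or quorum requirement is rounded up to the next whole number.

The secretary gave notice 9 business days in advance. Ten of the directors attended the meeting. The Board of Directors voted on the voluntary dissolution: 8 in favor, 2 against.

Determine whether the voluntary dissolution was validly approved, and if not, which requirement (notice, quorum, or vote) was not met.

Notice: 9 business days given; 7 required (9 ≥ 7). Satisfied.
Quorum: 10 present; quorum is 10. Satisfied.
Vote: the voluntary dissolution requires four-fifths of the directors present (10). 4/5 of 10 = 8, so 8 affirmative votes are needed; 8 voted in favor. Satisfied.

Valid — all requirements satisfied.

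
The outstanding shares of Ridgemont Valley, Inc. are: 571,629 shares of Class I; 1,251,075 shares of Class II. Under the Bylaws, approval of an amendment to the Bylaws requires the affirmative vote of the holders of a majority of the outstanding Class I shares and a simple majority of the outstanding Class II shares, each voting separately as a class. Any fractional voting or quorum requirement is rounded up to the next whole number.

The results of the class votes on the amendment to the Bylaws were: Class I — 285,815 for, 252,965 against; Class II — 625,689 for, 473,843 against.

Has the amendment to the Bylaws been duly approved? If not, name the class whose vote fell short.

Class I: a majority of 571629 is 285815; 285,815 required, 285,815 in favor — approved.
Class II: a majority of 1251075 is 625538; 625,538 required, 625,689 in favor — approved.

Approved — every class gave the required vote.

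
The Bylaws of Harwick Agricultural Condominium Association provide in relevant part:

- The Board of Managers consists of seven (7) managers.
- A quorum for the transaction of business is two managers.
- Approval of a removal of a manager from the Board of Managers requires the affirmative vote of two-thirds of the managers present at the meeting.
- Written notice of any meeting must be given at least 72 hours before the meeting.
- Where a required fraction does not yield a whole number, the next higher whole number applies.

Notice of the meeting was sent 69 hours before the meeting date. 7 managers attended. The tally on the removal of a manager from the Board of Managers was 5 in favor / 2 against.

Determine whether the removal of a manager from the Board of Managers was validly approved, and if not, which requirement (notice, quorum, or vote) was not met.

Notice: 69 hours given; 72 required (69 < 72). Not satisfied.
Quorum: 7 present; quorum is 2. Satisfied.
Vote: the removal of a manager from the Board of Managers requires two-thirds of the managers present (7). 2/3 of 7 = 4.67, rounded up to 5, so 5 affirmative votes are needed; 5 voted in favor. Satisfied.

Invalid — notice requirement not satisfied.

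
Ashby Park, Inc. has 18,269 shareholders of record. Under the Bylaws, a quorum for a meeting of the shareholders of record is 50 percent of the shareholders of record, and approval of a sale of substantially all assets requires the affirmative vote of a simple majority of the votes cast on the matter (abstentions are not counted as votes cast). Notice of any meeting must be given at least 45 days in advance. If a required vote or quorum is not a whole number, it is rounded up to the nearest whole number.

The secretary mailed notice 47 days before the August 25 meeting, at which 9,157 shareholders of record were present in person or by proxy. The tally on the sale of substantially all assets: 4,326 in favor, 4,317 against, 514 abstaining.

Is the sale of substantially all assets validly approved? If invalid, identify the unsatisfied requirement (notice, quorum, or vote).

Valid — all requirements satisfied.

Notice: 47 days given; 45 required. Satisfied.
Quorum: 50% of 18,269 = 9,134.50, rounded up to 9,135; 9,157 present. Satisfied.
Vote: requires a majority of the votes cast (9,157 − 514 abstaining = 8,643); a majority of 8643 is 4322, so 4,322 needed; 4,326 in favor. Satisfied.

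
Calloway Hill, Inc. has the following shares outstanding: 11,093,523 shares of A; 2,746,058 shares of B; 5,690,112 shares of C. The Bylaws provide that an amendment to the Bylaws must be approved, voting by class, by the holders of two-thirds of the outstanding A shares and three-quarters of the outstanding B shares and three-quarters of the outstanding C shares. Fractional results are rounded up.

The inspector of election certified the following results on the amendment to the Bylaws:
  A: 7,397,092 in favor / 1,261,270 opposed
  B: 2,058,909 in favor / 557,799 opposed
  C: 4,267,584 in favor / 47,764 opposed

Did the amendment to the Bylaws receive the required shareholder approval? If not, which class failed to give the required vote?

Not approved — the B shares did not give the required vote.

A: 2/3 of 11093523 = 7395682; 7,395,682 required, 7,397,092 in favor — approved.
B: 3/4 of 2746058 = 2059543.50, rounded up to 2059544; 2,059,544 required, 2,058,909 in favor — not approved.
C: 3/4 of 5690112 = 4267584; 4,267,584 required, 4,267,584 in favor — approved.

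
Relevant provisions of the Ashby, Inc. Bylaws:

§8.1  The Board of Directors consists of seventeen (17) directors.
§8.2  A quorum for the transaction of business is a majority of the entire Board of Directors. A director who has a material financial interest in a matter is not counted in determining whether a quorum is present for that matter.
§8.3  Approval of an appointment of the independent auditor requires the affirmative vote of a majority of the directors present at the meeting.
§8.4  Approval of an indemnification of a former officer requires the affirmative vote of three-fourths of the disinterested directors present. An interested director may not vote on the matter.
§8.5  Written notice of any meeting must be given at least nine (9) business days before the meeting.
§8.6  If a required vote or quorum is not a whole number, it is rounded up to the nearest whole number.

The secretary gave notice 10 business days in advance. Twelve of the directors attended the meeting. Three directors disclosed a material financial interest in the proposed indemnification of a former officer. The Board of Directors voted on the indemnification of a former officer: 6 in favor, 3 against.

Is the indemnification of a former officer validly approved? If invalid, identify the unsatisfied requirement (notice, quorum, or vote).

Invalid — vote requirement not satisfied.

Notice: 10 business days given; 9 required (10 ≥ 9). Satisfied.
Quorum: 12 present, but the 3 interested directors do not count, leaving 9. Quorum is 9. Satisfied.
Vote: the indemnification of a former officer requires three-fourths of the disinterested directors present (12 − 3 = 9). 3/4 of 9 = 6.75, rounded up to 7, so 7 affirmative votes are needed; 6 voted in favor. Not satisfied.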